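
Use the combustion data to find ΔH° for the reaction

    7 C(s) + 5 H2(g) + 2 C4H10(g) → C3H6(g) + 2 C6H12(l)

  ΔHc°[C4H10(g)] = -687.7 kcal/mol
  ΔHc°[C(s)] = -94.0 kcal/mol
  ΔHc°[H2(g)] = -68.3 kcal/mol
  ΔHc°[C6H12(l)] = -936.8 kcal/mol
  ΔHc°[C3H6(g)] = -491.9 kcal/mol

Using ΔH = Σ nΔHc°(reactants) − Σ nΔHc°(products):
= [7·(-94.0) + 5·(-68.3) + 2·(-687.7)] − [1·(-491.9) + 2·(-936.8)]
= -9.4 kcal/mol

ΔH° = -9.4 kcal/mol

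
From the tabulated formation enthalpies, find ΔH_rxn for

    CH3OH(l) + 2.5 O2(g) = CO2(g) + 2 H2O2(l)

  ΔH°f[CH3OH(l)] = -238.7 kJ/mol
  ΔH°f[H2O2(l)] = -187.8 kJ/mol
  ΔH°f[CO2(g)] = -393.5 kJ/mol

ΔH_rxn = -530.4 kJ/mol

Products: 1·(-393.5) + 2·(-187.8) = -769.1
Reactants: 1·(-238.7) + 5/2·(+0.0) = -238.7
ΔH_rxn = (-769.1) − (-238.7) = -530.4 kJ/mol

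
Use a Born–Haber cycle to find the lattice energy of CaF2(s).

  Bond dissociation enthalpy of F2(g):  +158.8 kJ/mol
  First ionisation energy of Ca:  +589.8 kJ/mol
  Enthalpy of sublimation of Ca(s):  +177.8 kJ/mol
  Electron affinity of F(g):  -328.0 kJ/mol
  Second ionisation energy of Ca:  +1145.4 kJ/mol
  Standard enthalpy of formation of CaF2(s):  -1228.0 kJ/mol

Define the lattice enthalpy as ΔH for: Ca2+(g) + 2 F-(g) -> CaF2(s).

U = -2643.8 kJ/mol

ΔHf° = 1·ΔHsub + 1·(ΣIE) + 1·D(F2) + 2·EA + U
-1228.0 = 1·(+177.8) + 1·(+1735.2) + 1·(+158.8) + 2·(-328.0) + U
U = -1228.0 − (+1415.8) = -2643.8 kJ/mol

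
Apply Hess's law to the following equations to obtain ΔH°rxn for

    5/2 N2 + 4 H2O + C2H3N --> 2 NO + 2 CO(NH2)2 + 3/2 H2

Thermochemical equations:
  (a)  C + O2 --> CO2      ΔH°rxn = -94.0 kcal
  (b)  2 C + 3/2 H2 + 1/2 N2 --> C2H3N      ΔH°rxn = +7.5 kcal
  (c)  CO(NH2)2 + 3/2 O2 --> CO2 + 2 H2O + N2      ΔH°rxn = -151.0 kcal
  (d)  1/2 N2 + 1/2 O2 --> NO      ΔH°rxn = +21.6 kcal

ΔH°rxn = 149.7 kcal

(a) × 2: (2)·(-94.0) = -188.0 kcal
(b) reversed (reverse to put C2H3N on the reactant side): -7.5 kcal
(c) reversed and × 2 (reverse to put CO(NH2)2 on the product side; ×2 to match 2 CO(NH2)2 in the target): (-2)·(-151.0) = +302.0 kcal
(d) × 2 (scale by 2 for the 2 NO): (2)·(+21.6) = +43.2 kcal
By Hess's law, ΔH°rxn = (2)·(-94.0) + (-1)·(+7.5) + (-2)·(-151.0) + (2)·(+21.6) = 149.7 kcal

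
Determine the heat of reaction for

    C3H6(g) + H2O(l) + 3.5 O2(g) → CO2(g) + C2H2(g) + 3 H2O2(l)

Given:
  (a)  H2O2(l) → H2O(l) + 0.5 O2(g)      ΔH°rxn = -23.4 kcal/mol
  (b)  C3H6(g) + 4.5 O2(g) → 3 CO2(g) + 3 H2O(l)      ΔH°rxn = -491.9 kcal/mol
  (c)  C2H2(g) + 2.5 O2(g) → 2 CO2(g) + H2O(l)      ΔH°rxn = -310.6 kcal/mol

(a) reversed and × 3: (-3)·(-23.4) = +70.2 kcal/mol
(b) as written: -491.9 kcal/mol
(c) reversed: +310.6 kcal/mol
Combining the equations, ΔH°rxn = (+70.2) + (-491.9) + (+310.6) = -111.1 kcal/mol

ΔH°rxn = -111.1 kcal/mol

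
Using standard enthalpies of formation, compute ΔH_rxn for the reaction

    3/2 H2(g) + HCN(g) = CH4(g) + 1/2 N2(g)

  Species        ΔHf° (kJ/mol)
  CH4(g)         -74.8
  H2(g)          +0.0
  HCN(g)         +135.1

ΔH°rxn = Σ nΔHf°(products) − Σ nΔHf°(reactants).
Products: 1·(-74.8) + 1/2·(+0.0) = -74.8
Reactants: 3/2·(+0.0) + 1·(+135.1) = +135.1
ΔH_rxn = (-74.8) − (+135.1) = -209.9 kJ/mol

ΔH_rxn = -209.9 kJ/mol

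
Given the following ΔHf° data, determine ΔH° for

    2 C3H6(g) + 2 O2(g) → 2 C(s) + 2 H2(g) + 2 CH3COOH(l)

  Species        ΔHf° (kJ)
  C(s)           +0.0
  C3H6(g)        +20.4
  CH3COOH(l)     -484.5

ΔH°rxn = Σ nΔHf°(products) − Σ nΔHf°(reactants).
Products: 2·(+0.0) + 2·(+0.0) + 2·(-484.5) = -969.0
Reactants: 2·(+20.4) + 2·(+0.0) = +40.8
ΔH° = (-969.0) − (+40.8) = -1009.8 kJ

ΔH° = -1009.8 kJ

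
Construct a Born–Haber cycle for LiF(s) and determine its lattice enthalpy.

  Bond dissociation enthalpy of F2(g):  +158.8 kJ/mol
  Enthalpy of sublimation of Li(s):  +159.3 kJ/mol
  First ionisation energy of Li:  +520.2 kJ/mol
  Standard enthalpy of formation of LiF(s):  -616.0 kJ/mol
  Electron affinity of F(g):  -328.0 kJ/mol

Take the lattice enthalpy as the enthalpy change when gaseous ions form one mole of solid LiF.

ΔHf° = 1·ΔHsub + 1·(ΣIE) + 1/2·D(F2) + 1·EA + U
-616.0 = 1·(+159.3) + 1·(+520.2) + 1/2·(+158.8) + 1·(-328.0) + U
U = -616.0 − (+430.9) = -1046.9 kJ/mol

U = -1046.9 kJ/mol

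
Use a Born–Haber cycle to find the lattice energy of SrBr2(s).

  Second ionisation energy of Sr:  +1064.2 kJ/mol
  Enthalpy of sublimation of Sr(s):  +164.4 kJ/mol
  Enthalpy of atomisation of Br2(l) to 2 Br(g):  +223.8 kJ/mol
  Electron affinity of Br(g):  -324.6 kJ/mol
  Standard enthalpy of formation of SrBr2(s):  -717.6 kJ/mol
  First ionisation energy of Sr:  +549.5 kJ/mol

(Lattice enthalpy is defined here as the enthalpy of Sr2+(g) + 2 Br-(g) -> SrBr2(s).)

ΔHf° = 1·ΔHsub + 1·(ΣIE) + 1·D(Br2) + 2·EA + U
-717.6 = 1·(+164.4) + 1·(+1613.7) + 1·(+223.8) + 2·(-324.6) + U
U = -717.6 − (+1352.7) = -2070.3 kJ/mol

U = -2070.3 kJ/mol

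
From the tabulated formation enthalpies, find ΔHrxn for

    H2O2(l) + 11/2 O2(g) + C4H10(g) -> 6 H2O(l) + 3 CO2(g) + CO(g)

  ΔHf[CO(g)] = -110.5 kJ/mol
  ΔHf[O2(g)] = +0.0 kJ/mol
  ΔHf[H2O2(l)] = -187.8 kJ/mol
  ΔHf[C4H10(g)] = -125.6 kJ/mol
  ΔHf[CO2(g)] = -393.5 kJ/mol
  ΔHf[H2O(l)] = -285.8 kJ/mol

Products: 6·(-285.8) + 3·(-393.5) + 1·(-110.5) = -3005.8
Reactants: 1·(-187.8) + 11/2·(+0.0) + 1·(-125.6) = -313.4
ΔHrxn = (-3005.8) − (-313.4) = -2692.4 kJ/mol

ΔHrxn = -2692.4 kJ/mol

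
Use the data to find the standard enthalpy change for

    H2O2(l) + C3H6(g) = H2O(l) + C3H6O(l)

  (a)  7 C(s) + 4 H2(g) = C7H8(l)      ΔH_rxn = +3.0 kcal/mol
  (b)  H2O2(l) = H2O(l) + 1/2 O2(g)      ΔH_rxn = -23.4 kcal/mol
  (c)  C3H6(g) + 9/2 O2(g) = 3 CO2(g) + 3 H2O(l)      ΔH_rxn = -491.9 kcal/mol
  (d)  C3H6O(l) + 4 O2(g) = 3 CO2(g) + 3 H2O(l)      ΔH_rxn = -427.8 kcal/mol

ΔH_rxn = -87.5 kcal/mol

(a): not needed (C(s) appears nowhere else).
(b) as written (H2O2(l) already on the reactant side): -23.4 kcal/mol
(c) as written (C3H6(g) already on the reactant side): -491.9 kcal/mol
(d) reversed (reverse to put C3H6O(l) on the product side): +427.8 kcal/mol
Since enthalpy is a state function, ΔH_rxn = (1)·(-23.4) + (1)·(-491.9) + (-1)·(-427.8) = -87.5 kcal/mol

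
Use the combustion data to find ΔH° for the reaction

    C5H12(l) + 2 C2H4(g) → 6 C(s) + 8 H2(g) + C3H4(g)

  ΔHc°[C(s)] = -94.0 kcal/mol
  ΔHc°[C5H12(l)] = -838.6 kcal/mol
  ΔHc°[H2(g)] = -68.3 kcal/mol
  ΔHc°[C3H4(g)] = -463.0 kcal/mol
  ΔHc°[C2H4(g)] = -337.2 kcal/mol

ΔH° = 60.4 kcal/mol

With combustion enthalpies, reactants minus products:
= [1·(-838.6) + 2·(-337.2)] − [6·(-94.0) + 8·(-68.3) + 1·(-463.0)]
= 60.4 kcal/mol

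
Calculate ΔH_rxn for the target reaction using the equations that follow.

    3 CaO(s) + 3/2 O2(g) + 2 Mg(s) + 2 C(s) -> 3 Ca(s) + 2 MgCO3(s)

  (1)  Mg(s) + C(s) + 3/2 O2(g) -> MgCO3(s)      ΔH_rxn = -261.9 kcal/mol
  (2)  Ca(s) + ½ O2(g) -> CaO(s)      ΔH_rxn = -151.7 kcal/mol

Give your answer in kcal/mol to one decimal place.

(1) × 2 (×2 to match 2 MgCO3(s) in the target): (2)·(-261.9) = -523.8 kcal/mol
(2) reversed and × 3 (reverse to put CaO(s) on the reactant side; scale by 3 for the 3 CaO(s)): (-3)·(-151.7) = +455.1 kcal/mol
ΔH_rxn = (2)·(-261.9) + (-3)·(-151.7) = -68.7 kcal/mol

ΔH_rxn = -68.7 kcal/mol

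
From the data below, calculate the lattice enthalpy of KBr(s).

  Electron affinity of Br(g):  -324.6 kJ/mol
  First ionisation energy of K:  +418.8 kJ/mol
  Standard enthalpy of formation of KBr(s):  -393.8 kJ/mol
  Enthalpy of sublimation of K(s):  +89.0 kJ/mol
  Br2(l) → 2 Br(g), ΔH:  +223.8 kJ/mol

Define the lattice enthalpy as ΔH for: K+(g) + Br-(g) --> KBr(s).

U = -688.9 kJ/mol

ΔHf° = 1·ΔHsub + 1·(ΣIE) + 1/2·D(Br2) + 1·EA + U
-393.8 = 1·(+89.0) + 1·(+418.8) + 1/2·(+223.8) + 1·(-324.6) + U
U = -393.8 − (+295.1) = -688.9 kJ/mol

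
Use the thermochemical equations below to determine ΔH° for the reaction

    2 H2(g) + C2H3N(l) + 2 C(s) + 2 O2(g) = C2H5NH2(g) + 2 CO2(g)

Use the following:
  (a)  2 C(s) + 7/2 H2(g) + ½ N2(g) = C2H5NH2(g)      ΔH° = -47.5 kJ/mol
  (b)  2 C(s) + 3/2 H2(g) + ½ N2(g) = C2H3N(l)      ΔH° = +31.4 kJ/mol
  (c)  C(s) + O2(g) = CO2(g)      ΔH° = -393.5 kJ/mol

ΔH° = -865.9 kJ/mol

(a) as written: -47.5 kJ/mol
(b) reversed: -31.4 kJ/mol
(c) × 2: (2)·(-393.5) = -787.0 kJ/mol
Since enthalpy is a state function, ΔH° = (1)·(-47.5) + (-1)·(+31.4) + (2)·(-393.5) = -865.9 kJ/mol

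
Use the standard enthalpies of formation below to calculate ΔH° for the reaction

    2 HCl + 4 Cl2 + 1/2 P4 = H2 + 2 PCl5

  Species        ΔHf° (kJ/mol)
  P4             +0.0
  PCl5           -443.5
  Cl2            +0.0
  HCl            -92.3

Products: 1·(+0.0) + 2·(-443.5) = -887.0
Reactants: 2·(-92.3) + 4·(+0.0) + 1/2·(+0.0) = -184.6
ΔH° = (-887.0) − (-184.6) = -702.4 kJ/mol

ΔH° = -702.4 kJ/mol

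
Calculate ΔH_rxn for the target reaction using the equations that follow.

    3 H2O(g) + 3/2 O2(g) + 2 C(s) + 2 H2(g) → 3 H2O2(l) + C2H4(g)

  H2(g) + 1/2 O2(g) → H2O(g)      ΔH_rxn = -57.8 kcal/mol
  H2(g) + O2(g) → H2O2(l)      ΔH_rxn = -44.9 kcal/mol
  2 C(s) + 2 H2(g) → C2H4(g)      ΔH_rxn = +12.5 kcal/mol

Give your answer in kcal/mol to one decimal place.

equation 1 reversed and × 3: (-3)·(-57.8) = +173.4 kcal/mol
equation 2 × 3: (3)·(-44.9) = -134.7 kcal/mol
equation 3 as written: +12.5 kcal/mol
By Hess's law, ΔH_rxn = (-3)·(-57.8) + (3)·(-44.9) + (1)·(+12.5) = 51.2 kcal/mol

ΔH_rxn = 51.2 kcal/mol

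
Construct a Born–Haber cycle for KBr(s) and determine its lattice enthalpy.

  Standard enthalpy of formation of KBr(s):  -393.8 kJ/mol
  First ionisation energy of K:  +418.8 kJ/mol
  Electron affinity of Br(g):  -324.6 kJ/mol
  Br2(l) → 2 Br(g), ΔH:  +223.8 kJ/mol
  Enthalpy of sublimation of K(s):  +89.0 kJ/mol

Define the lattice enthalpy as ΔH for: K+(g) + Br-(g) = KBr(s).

ΔHf° = 1·ΔHsub + 1·(ΣIE) + 1/2·D(Br2) + 1·EA + U
-393.8 = 1·(+89.0) + 1·(+418.8) + 1/2·(+223.8) + 1·(-324.6) + U
U = -393.8 − (+295.1) = -688.9 kJ/mol

U = -688.9 kJ/mol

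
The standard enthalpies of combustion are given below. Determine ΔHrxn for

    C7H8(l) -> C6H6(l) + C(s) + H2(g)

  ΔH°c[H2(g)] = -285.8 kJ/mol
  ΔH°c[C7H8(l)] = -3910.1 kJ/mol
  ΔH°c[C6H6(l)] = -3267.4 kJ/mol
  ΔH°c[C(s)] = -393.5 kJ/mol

Using ΔH = Σ nΔHc°(reactants) − Σ nΔHc°(products):
= [1·(-3910.1)] − [1·(-3267.4) + 1·(-393.5) + 1·(-285.8)]
= 36.6 kJ/mol

ΔHrxn = 36.6 kJ/mol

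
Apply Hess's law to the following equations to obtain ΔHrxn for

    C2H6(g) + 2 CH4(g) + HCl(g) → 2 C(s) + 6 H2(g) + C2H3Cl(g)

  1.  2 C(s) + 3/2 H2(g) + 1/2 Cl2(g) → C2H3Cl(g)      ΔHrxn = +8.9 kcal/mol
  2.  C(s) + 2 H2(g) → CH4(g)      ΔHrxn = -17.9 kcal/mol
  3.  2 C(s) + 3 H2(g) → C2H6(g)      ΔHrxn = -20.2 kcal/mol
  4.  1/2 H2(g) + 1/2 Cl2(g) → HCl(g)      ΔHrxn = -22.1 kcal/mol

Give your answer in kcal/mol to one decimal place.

eq. 1 as written: +8.9 kcal/mol
eq. 2 reversed and × 2: (-2)·(-17.9) = +35.8 kcal/mol
eq. 3 reversed: +20.2 kcal/mol
eq. 4 reversed: +22.1 kcal/mol
By Hess's law, ΔHrxn = (+8.9) + (+35.8) + (+20.2) + (+22.1) = 87.0 kcal/mol

ΔHrxn = 87.0 kcal/mol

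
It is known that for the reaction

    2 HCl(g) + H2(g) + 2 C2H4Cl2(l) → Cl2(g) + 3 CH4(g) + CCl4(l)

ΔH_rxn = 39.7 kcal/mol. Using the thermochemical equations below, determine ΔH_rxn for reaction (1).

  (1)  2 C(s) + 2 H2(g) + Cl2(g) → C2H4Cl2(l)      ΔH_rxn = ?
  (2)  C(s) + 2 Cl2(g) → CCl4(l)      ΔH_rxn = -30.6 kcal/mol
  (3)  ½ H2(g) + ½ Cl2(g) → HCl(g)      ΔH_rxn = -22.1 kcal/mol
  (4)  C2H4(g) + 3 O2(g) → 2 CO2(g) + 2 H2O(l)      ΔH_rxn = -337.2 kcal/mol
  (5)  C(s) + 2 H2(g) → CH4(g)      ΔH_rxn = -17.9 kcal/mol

(1) reversed and × 2: contributes −2·x
(2) as written: -30.6 kcal/mol
(3) reversed and × 2: (-2)·(-22.1) = +44.2 kcal/mol
(4): not needed.
(5) × 3: (3)·(-17.9) = -53.7 kcal/mol
+39.7 = (-30.6) + (+44.2) + (-53.7) − 2·x
x = (+39.7 − (-40.1)) / (-2) = -39.9 kcal/mol

ΔH_rxn = -39.9 kcal/mol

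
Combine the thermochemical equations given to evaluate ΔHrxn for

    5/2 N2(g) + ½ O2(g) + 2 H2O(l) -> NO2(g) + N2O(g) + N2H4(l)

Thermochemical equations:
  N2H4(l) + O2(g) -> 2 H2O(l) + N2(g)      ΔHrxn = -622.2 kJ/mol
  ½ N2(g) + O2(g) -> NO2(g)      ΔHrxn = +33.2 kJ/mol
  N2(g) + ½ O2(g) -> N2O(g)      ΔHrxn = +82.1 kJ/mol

ΔHrxn = 737.5 kJ/mol

equation 1 reversed: +622.2 kJ/mol
equation 2 as written: +33.2 kJ/mol
equation 3 as written: +82.1 kJ/mol
Combining the equations, ΔHrxn = (+622.2) + (+33.2) + (+82.1) = 737.5 kJ/mol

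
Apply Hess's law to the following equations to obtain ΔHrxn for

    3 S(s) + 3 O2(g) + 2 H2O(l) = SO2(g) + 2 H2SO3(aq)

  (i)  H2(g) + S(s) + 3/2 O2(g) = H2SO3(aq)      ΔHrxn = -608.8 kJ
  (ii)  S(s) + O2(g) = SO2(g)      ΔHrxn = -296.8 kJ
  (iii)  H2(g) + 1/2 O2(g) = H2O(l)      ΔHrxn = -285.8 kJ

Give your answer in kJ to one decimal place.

ΔHrxn = -942.8 kJ

(i) × 2: (2)·(-608.8) = -1217.6 kJ
(ii) as written: -296.8 kJ
(iii) reversed and × 2: (-2)·(-285.8) = +571.6 kJ
ΔHrxn = (2)·(-608.8) + (1)·(-296.8) + (-2)·(-285.8) = -942.8 kJ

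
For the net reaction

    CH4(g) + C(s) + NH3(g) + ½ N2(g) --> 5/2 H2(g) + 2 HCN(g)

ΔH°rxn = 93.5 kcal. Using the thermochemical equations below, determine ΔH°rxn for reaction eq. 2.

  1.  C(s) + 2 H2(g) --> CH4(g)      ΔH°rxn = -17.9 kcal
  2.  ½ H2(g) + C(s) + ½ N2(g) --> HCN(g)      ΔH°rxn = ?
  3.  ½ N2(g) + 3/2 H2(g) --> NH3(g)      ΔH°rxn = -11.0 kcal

ΔH°rxn = 32.3 kcal

eq. 1 reversed: +17.9 kcal
eq. 2 × 2: contributes 2·x
eq. 3 reversed: +11.0 kcal
+93.5 = (+17.9) + (+11.0) + 2·x
x = (+93.5 − (+28.9)) / (2) = 32.3 kcal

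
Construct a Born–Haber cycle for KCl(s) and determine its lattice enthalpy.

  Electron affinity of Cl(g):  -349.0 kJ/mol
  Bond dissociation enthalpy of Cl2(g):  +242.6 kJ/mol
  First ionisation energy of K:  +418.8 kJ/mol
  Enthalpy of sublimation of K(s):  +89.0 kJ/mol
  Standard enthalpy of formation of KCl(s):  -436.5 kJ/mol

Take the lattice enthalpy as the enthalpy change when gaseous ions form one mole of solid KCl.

U = -716.6 kJ/mol

ΔHf° = 1·ΔHsub + 1·(ΣIE) + 1/2·D(Cl2) + 1·EA + U
-436.5 = 1·(+89.0) + 1·(+418.8) + 1/2·(+242.6) + 1·(-349.0) + U
U = -436.5 − (+280.1) = -716.6 kJ/mol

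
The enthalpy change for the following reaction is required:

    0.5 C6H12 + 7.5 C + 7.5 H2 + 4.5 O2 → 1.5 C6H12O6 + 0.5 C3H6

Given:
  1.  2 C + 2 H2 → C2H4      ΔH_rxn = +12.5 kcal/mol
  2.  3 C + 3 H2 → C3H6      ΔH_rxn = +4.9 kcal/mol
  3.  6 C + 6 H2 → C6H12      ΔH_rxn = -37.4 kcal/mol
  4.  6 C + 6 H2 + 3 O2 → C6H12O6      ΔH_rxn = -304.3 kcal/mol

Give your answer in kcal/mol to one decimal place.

ΔH_rxn = -435.3 kcal/mol

eq. 1: not needed.
eq. 2 × 1/2: (1/2)·(+4.9) = +2.45 kcal/mol
eq. 3 reversed and × 1/2: (-1/2)·(-37.4) = +18.7 kcal/mol
eq. 4 × 3/2: (3/2)·(-304.3) = -456.45 kcal/mol
ΔH_rxn = (1/2)·(+4.9) + (-1/2)·(-37.4) + (3/2)·(-304.3) = -435.3 kcal/mol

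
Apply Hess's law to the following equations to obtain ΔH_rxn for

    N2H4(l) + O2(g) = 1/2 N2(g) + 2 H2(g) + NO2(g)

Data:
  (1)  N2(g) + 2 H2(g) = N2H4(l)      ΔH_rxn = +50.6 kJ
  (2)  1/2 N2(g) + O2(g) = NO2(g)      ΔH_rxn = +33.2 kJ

ΔH_rxn = -17.4 kJ

(1) reversed: -50.6 kJ
(2) as written: +33.2 kJ
Summing the manipulated equations, ΔH_rxn = (-1)·(+50.6) + (1)·(+33.2) = -17.4 kJ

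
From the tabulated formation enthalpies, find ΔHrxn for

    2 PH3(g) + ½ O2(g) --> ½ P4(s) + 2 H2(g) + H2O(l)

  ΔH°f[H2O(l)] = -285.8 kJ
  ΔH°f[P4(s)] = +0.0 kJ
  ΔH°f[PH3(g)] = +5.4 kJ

Products: 1/2·(+0.0) + 2·(+0.0) + 1·(-285.8) = -285.8
Reactants: 2·(+5.4) + 1/2·(+0.0) = +10.8
ΔHrxn = (-285.8) − (+10.8) = -296.6 kJ

ΔHrxn = -296.6 kJ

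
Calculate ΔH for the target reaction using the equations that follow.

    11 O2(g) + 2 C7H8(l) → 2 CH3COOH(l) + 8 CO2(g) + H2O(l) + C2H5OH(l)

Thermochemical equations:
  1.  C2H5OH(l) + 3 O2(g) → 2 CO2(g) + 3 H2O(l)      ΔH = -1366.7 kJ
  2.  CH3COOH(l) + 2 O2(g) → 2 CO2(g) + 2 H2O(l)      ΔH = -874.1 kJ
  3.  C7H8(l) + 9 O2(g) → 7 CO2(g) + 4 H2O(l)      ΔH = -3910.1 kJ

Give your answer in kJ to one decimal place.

ΔH = -4705.3 kJ

eq. 1 reversed (C2H5OH(l) must end up as a product): +1366.7 kJ
eq. 2 reversed and × 2 (reverse to put CH3COOH(l) on the product side; ×2 to match 2 CH3COOH(l) in the target): (-2)·(-874.1) = +1748.2 kJ
eq. 3 × 2 (scale by 2 for the 2 C7H8(l)): (2)·(-3910.1) = -7820.2 kJ
ΔH = (-1)·(-1366.7) + (-2)·(-874.1) + (2)·(-3910.1) = -4705.3 kJ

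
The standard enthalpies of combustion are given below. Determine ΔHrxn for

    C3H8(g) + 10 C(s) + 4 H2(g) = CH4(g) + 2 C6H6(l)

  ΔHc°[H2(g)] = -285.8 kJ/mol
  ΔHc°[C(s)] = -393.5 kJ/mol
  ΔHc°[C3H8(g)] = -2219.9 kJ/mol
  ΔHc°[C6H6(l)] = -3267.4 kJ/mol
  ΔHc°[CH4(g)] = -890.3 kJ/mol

ΔHrxn = 127.0 kJ/mol

With combustion enthalpies, reactants minus products:
= [1·(-2219.9) + 10·(-393.5) + 4·(-285.8)] − [1·(-890.3) + 2·(-3267.4)]
= 127.0 kJ/mol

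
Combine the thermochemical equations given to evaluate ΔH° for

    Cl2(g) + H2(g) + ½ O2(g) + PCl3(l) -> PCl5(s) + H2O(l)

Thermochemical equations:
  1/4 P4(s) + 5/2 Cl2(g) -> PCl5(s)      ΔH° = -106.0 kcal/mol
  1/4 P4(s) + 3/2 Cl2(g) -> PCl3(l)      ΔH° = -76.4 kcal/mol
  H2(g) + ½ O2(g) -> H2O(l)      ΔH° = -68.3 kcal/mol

ΔH° = -97.9 kcal/mol

equation 1 as written (PCl5(s) already on the product side): -106.0 kcal/mol
equation 2 reversed (PCl3(l) must end up as a reactant): +76.4 kcal/mol
equation 3 as written (H2O(l) already on the product side): -68.3 kcal/mol
ΔH° = (-106.0) + (+76.4) + (-68.3) = -97.9 kcal/mol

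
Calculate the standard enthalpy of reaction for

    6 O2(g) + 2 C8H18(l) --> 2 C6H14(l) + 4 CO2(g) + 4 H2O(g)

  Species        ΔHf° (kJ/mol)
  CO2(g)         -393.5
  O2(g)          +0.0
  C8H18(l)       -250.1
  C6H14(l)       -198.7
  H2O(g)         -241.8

ΔH_rxn = -2438.4 kJ/mol

ΔH°rxn = Σ nΔHf°(products) − Σ nΔHf°(reactants).
Products: 2·(-198.7) + 4·(-393.5) + 4·(-241.8) = -2938.6
Reactants: 6·(+0.0) + 2·(-250.1) = -500.2
ΔH_rxn = (-2938.6) − (-500.2) = -2438.4 kJ/mol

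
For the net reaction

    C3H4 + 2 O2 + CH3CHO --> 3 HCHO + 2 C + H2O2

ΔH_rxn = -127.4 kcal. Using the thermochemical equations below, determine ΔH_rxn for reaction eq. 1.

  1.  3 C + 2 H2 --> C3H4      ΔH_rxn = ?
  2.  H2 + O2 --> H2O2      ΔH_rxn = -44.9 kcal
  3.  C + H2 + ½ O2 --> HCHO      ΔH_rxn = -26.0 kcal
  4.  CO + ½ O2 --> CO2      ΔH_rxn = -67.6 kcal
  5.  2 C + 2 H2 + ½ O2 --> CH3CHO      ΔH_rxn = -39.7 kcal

eq. 1 reversed (reverse to put C3H4 on the reactant side): contributes −x
eq. 2 as written (H2O2 already on the product side): -44.9 kcal
eq. 3 × 3 (scale by 3 for the 3 HCHO): (3)·(-26.0) = -78.0 kcal
eq. 4: not needed (CO appears nowhere else).
eq. 5 reversed (CH3CHO must end up as a reactant): +39.7 kcal
-127.4 = (-44.9) + (-78.0) + (+39.7) − x
x = (-127.4 − (-83.2)) / (-1) = 44.2 kcal

ΔH_rxn = 44.2 kcal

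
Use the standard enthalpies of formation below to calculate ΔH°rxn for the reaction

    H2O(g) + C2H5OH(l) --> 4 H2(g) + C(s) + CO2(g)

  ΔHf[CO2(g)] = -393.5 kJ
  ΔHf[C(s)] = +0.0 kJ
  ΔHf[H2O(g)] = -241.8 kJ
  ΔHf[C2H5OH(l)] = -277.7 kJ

ΔH°rxn = 126.0 kJ

Products: 4·(+0.0) + 1·(+0.0) + 1·(-393.5) = -393.5
Reactants: 1·(-241.8) + 1·(-277.7) = -519.5
ΔH°rxn = (-393.5) − (-519.5) = 126.0 kJ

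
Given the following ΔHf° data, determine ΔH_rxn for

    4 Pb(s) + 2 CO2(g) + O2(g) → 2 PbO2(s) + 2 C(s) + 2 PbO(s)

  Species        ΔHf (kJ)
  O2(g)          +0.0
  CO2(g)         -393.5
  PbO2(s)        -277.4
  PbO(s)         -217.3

ΔH_rxn = -202.4 kJ

Products: 2·(-277.4) + 2·(+0.0) + 2·(-217.3) = -989.4
Reactants: 4·(+0.0) + 2·(-393.5) + 1·(+0.0) = -787.0
ΔH_rxn = (-989.4) − (-787.0) = -202.4 kJ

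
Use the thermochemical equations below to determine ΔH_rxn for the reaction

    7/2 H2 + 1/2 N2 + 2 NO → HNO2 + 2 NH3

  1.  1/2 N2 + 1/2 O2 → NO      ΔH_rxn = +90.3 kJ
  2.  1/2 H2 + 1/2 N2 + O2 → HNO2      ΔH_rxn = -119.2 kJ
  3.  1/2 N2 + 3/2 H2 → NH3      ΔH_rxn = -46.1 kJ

eq. 1 reversed and × 2 (reverse to put NO on the reactant side; scale by 2 for the 2 NO): (-2)·(+90.3) = -180.6 kJ
eq. 2 as written (HNO2 already on the product side): -119.2 kJ
eq. 3 × 2 (scale by 2 for the 2 NH3): (2)·(-46.1) = -92.2 kJ
ΔH_rxn = (-180.6) + (-119.2) + (-92.2) = -392.0 kJ

ΔH_rxn = -392.0 kJ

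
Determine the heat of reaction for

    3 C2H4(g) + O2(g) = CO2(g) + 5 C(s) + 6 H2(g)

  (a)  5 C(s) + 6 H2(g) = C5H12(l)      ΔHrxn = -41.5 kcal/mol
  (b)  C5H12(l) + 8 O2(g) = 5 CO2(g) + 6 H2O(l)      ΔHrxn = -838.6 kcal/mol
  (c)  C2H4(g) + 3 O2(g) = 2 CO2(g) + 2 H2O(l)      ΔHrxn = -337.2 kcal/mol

(a) reversed: +41.5 kcal/mol
(b) reversed: +838.6 kcal/mol
(c) × 3: (3)·(-337.2) = -1011.6 kcal/mol
Combining the equations, ΔHrxn = (-1)·(-41.5) + (-1)·(-838.6) + (3)·(-337.2) = -131.5 kcal/mol

ΔHrxn = -131.5 kcal/mol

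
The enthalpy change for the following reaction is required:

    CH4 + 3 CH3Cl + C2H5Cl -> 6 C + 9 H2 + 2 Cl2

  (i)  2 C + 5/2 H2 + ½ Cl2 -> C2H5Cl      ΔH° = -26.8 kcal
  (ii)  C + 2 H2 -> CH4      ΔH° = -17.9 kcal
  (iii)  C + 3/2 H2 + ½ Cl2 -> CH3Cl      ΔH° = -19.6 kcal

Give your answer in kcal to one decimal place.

(i) reversed: +26.8 kcal
(ii) reversed: +17.9 kcal
(iii) reversed and × 3: (-3)·(-19.6) = +58.8 kcal
By Hess's law, ΔH° = (+26.8) + (+17.9) + (+58.8) = 103.5 kcal

ΔH° = 103.5 kcal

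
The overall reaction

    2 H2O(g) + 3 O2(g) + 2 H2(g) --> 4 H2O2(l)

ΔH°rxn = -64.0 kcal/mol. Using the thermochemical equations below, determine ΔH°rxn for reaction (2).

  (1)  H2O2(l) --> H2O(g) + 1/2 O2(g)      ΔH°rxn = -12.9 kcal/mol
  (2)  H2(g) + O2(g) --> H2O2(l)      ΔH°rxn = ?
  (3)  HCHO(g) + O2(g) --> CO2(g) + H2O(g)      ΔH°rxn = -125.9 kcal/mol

ΔH°rxn = -44.9 kcal/mol

(1) reversed and × 2: (-2)·(-12.9) = +25.8 kcal/mol
(2) × 2: contributes 2·x
(3): not needed.
-64.0 = (+25.8) + 2·x
x = (-64.0 − (+25.8)) / (2) = -44.9 kcal/mol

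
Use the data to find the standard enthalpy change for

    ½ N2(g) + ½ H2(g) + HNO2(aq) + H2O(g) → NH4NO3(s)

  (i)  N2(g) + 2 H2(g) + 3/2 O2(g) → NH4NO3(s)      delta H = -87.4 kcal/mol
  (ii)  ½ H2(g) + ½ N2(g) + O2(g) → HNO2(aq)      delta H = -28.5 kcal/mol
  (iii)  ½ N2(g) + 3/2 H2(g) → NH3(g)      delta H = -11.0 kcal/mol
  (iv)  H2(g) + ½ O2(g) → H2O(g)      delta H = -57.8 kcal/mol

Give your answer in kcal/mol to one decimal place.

delta H = -1.1 kcal/mol

(i) as written: -87.4 kcal/mol
(ii) reversed: +28.5 kcal/mol
(iii): not needed.
(iv) reversed: +57.8 kcal/mol
Since enthalpy is a state function, delta H = (-87.4) + (+28.5) + (+57.8) = -1.1 kcal/mol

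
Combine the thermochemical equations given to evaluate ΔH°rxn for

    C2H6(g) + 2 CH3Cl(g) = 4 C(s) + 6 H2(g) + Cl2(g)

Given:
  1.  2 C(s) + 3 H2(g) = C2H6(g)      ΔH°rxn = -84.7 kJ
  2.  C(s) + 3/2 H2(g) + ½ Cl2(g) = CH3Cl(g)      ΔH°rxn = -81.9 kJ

eq. 1 reversed: +84.7 kJ
eq. 2 reversed and × 2: (-2)·(-81.9) = +163.8 kJ
Summing the manipulated equations, ΔH°rxn = (-1)·(-84.7) + (-2)·(-81.9) = 248.5 kJ

ΔH°rxn = 248.5 kJ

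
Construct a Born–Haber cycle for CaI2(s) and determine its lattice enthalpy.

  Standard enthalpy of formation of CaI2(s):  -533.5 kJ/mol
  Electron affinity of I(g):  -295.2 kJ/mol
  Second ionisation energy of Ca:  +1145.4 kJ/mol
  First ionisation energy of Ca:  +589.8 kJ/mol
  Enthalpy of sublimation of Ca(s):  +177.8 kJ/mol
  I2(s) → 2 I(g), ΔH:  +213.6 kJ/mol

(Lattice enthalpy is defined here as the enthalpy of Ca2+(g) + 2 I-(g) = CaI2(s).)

U = -2069.7 kJ/mol

ΔHf° = 1·ΔHsub + 1·(ΣIE) + 1·D(I2) + 2·EA + U
-533.5 = 1·(+177.8) + 1·(+1735.2) + 1·(+213.6) + 2·(-295.2) + U
U = -533.5 − (+1536.2) = -2069.7 kJ/mol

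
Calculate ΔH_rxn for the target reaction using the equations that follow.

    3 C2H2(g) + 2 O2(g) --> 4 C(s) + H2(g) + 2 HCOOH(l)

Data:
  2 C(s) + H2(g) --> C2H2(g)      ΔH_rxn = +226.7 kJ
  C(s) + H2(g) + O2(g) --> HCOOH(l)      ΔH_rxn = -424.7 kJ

ΔH_rxn = -1529.5 kJ

equation 1 reversed and × 3: (-3)·(+226.7) = -680.1 kJ
equation 2 × 2: (2)·(-424.7) = -849.4 kJ
Summing the manipulated equations, ΔH_rxn = (-3)·(+226.7) + (2)·(-424.7) = -1529.5 kJ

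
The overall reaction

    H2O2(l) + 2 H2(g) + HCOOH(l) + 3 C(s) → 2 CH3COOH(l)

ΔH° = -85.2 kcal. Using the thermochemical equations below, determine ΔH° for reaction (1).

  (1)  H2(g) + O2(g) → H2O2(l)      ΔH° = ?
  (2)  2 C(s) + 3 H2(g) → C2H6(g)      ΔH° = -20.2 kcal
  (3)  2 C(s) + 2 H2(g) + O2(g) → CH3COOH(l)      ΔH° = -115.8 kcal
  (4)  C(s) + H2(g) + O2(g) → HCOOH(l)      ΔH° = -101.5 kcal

(1) reversed: contributes −x
(2): not needed.
(3) × 2: (2)·(-115.8) = -231.6 kcal
(4) reversed: +101.5 kcal
-85.2 = (-231.6) + (+101.5) − x
x = (-85.2 − (-130.1)) / (-1) = -44.9 kcal

ΔH° = -44.9 kcal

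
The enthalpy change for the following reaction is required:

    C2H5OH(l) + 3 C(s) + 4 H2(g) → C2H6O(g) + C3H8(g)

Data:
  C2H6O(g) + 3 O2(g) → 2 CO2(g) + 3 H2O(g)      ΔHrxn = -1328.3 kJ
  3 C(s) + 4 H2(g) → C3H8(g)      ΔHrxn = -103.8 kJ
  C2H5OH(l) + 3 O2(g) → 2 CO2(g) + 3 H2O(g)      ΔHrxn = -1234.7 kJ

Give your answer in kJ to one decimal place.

ΔHrxn = -10.2 kJ

equation 1 reversed (reverse to put C2H6O(g) on the product side): +1328.3 kJ
equation 2 as written (C3H8(g) already on the product side): -103.8 kJ
equation 3 as written (C2H5OH(l) already on the reactant side): -1234.7 kJ
Since enthalpy is a state function, ΔHrxn = (-1)·(-1328.3) + (1)·(-103.8) + (1)·(-1234.7) = -10.2 kJ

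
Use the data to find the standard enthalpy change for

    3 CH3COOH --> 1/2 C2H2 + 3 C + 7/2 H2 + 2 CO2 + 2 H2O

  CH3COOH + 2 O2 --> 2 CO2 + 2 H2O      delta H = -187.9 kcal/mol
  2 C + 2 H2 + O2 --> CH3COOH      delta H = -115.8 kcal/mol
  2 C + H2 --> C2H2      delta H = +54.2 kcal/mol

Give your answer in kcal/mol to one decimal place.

equation 1 as written (CO2 already on the product side): -187.9 kcal/mol
equation 2 reversed and × 2: (-2)·(-115.8) = +231.6 kcal/mol
equation 3 × 1/2 (scale by 1/2 for the 1/2 C2H2): (1/2)·(+54.2) = +27.1 kcal/mol
Summing the manipulated equations, delta H = (-187.9) + (+231.6) + (+27.1) = 70.8 kcal/mol

delta H = 70.8 kcal/mol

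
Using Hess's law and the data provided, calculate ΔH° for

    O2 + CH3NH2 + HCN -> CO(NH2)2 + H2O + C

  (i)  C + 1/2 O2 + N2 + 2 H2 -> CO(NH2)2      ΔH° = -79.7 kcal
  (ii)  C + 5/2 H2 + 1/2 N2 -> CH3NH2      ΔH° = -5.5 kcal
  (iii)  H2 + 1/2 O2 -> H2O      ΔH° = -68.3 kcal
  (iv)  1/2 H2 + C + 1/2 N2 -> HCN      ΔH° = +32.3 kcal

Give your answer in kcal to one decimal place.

ΔH° = -174.8 kcal

(i) as written: -79.7 kcal
(ii) reversed: +5.5 kcal
(iii) as written: -68.3 kcal
(iv) reversed: -32.3 kcal
Combining the equations, ΔH° = (-79.7) + (+5.5) + (-68.3) + (-32.3) = -174.8 kcal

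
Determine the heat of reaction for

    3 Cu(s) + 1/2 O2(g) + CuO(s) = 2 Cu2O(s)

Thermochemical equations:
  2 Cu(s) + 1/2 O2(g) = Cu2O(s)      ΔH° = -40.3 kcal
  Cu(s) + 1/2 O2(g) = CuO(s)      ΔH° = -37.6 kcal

ΔH° = -43.0 kcal

equation 1 × 2: (2)·(-40.3) = -80.6 kcal
equation 2 reversed: +37.6 kcal
Combining the equations, ΔH° = (-80.6) + (+37.6) = -43.0 kcal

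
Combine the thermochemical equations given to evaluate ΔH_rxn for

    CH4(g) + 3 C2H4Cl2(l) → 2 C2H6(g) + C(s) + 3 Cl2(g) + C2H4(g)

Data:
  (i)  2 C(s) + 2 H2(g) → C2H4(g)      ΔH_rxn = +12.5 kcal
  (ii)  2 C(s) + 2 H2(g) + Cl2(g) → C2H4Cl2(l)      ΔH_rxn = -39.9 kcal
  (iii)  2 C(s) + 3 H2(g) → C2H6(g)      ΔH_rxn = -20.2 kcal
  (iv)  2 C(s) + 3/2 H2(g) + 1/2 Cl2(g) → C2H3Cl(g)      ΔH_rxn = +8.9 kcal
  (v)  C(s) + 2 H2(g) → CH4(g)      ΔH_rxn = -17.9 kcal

ΔH_rxn = 109.7 kcal

(i) as written (C2H4(g) already on the product side): +12.5 kcal
(ii) reversed and × 3 (reverse to put C2H4Cl2(l) on the reactant side; ×3 to match 3 C2H4Cl2(l) in the target): (-3)·(-39.9) = +119.7 kcal
(iii) × 2 (×2 to match 2 C2H6(g) in the target): (2)·(-20.2) = -40.4 kcal
(iv): not needed (C2H3Cl(g) appears nowhere else).
(v) reversed (CH4(g) must end up as a reactant): +17.9 kcal
ΔH_rxn = (1)·(+12.5) + (-3)·(-39.9) + (2)·(-20.2) + (-1)·(-17.9) = 109.7 kcal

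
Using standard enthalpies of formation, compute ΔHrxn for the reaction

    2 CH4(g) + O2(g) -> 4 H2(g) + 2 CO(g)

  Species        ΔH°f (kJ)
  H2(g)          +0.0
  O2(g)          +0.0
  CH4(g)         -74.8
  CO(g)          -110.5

ΔH°rxn = Σ nΔHf°(products) − Σ nΔHf°(reactants).
Products: 4·(+0.0) + 2·(-110.5) = -221.0
Reactants: 2·(-74.8) + 1·(+0.0) = -149.6
ΔHrxn = (-221.0) − (-149.6) = -71.4 kJ

ΔHrxn = -71.4 kJ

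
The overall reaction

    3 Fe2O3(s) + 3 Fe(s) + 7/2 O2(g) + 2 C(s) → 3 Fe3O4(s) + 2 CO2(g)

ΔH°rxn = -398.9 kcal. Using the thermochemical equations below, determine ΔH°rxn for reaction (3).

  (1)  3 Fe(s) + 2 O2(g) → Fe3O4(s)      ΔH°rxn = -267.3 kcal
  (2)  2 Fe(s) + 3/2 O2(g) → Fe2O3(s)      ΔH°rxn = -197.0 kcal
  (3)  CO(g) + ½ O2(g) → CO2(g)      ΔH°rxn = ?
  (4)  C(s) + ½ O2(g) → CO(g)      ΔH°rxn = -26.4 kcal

(1) × 3: (3)·(-267.3) = -801.9 kcal
(2) reversed and × 3: (-3)·(-197.0) = +591.0 kcal
(3) × 2: contributes 2·x
(4) × 2: (2)·(-26.4) = -52.8 kcal
-398.9 = (-801.9) + (+591.0) + (-52.8) + 2·x
x = (-398.9 − (-263.7)) / (2) = -67.6 kcal

ΔH°rxn = -67.6 kcal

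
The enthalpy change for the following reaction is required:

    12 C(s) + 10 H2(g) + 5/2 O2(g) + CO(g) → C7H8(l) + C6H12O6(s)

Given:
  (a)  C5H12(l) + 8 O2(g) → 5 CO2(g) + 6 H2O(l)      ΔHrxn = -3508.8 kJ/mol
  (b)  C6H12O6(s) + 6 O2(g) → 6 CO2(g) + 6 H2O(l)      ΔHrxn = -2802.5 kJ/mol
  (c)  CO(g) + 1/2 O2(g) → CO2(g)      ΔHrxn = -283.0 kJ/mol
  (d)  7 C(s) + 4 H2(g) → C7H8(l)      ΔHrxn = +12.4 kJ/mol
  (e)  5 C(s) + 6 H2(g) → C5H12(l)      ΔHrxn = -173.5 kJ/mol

(a) as written: -3508.8 kJ/mol
(b) reversed: +2802.5 kJ/mol
(c) as written: -283.0 kJ/mol
(d) as written: +12.4 kJ/mol
(e) as written: -173.5 kJ/mol
ΔHrxn = (1)·(-3508.8) + (-1)·(-2802.5) + (1)·(-283.0) + (1)·(+12.4) + (1)·(-173.5) = -1150.4 kJ/mol

ΔHrxn = -1150.4 kJ/mol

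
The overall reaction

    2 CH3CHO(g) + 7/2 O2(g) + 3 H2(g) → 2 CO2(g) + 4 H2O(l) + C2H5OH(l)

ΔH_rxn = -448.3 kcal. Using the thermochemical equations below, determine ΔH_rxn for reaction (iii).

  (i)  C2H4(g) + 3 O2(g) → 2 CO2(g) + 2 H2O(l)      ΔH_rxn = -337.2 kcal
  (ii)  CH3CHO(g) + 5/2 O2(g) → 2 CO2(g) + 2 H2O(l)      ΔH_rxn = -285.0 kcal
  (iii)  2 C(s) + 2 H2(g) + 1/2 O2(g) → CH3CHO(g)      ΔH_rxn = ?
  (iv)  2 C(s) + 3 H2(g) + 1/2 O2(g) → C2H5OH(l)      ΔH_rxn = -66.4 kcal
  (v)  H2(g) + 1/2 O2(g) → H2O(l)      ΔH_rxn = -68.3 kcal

ΔH_rxn = -39.7 kcal

(i): not needed.
(ii) as written: -285.0 kcal
(iii) reversed: contributes −x
(iv) as written: -66.4 kcal
(v) × 2: (2)·(-68.3) = -136.6 kcal
-448.3 = (-285.0) + (-66.4) + (-136.6) − x
x = (-448.3 − (-488.0)) / (-1) = -39.7 kcal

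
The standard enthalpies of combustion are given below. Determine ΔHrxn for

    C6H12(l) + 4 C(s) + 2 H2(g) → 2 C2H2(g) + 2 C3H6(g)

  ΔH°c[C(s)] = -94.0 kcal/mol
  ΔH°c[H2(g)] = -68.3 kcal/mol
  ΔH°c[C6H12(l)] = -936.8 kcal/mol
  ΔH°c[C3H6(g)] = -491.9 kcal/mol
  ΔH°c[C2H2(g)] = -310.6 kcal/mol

ΔHrxn = 155.6 kcal/mol

Using ΔH = Σ nΔHc°(reactants) − Σ nΔHc°(products):
= [1·(-936.8) + 4·(-94.0) + 2·(-68.3)] − [2·(-310.6) + 2·(-491.9)]
= 155.6 kcal/mol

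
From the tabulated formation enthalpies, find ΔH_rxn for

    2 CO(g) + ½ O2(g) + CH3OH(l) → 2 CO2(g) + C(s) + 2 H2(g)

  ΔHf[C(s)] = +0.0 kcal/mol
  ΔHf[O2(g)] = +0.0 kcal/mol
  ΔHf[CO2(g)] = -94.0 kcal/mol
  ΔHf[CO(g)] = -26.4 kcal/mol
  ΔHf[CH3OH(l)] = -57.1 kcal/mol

Products: 2·(-94.0) + 1·(+0.0) + 2·(+0.0) = -188.0
Reactants: 2·(-26.4) + 1/2·(+0.0) + 1·(-57.1) = -109.9
ΔH_rxn = (-188.0) − (-109.9) = -78.1 kcal/mol

ΔH_rxn = -78.1 kcal/mol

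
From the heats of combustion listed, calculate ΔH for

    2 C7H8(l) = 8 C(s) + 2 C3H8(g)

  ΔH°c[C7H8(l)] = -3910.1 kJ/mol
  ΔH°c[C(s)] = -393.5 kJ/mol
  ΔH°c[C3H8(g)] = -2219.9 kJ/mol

ΔH = -232.4 kJ/mol

With combustion enthalpies, reactants minus products:
= [2·(-3910.1)] − [8·(-393.5) + 2·(-2219.9)]
= -232.4 kJ/mol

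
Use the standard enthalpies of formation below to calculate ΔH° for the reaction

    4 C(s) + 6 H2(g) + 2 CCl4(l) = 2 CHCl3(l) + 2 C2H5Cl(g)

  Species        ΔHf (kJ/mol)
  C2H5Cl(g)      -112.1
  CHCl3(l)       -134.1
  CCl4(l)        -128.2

Products: 2·(-134.1) + 2·(-112.1) = -492.4
Reactants: 4·(+0.0) + 6·(+0.0) + 2·(-128.2) = -256.4
ΔH° = (-492.4) − (-256.4) = -236.0 kJ/mol

ΔH° = -236.0 kJ/mol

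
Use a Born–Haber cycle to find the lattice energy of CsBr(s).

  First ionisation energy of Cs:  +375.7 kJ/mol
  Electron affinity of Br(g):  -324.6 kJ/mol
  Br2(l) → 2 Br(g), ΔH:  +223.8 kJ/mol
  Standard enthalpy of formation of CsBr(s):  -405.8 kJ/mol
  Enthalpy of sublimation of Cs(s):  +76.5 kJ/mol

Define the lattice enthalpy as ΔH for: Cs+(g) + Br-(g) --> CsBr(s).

U = -645.3 kJ/mol

ΔHf° = 1·ΔHsub + 1·(ΣIE) + 1/2·D(Br2) + 1·EA + U
-405.8 = 1·(+76.5) + 1·(+375.7) + 1/2·(+223.8) + 1·(-324.6) + U
U = -405.8 − (+239.5) = -645.3 kJ/mol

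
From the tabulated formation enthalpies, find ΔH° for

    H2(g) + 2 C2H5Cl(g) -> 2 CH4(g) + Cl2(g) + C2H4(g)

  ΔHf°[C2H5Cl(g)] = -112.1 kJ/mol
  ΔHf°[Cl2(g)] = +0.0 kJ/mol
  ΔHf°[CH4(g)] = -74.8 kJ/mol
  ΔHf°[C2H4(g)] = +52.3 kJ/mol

Products: 2·(-74.8) + 1·(+0.0) + 1·(+52.3) = -97.3
Reactants: 1·(+0.0) + 2·(-112.1) = -224.2
ΔH° = (-97.3) − (-224.2) = 126.9 kJ/mol

ΔH° = 126.9 kJ/mol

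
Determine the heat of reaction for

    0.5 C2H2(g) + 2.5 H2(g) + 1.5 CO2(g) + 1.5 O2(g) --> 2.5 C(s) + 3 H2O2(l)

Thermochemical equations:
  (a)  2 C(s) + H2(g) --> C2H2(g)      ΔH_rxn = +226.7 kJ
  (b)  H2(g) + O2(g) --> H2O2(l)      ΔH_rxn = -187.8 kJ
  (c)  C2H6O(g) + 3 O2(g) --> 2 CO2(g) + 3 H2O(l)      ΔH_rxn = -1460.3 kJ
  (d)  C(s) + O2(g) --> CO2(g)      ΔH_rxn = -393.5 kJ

ΔH_rxn = -86.5 kJ

(a) reversed and × 1/2 (reverse to put C2H2(g) on the reactant side; ×1/2 to match 1/2 C2H2(g) in the target): (-1/2)·(+226.7) = -113.35 kJ
(b) × 3 (scale by 3 for the 3 H2O2(l)): (3)·(-187.8) = -563.4 kJ
(c): not needed (H2O(l) appears nowhere else).
(d) reversed and × 3/2: (-3/2)·(-393.5) = +590.25 kJ
Combining the equations, ΔH_rxn = (-113.35) + (-563.4) + (+590.25) = -86.5 kJ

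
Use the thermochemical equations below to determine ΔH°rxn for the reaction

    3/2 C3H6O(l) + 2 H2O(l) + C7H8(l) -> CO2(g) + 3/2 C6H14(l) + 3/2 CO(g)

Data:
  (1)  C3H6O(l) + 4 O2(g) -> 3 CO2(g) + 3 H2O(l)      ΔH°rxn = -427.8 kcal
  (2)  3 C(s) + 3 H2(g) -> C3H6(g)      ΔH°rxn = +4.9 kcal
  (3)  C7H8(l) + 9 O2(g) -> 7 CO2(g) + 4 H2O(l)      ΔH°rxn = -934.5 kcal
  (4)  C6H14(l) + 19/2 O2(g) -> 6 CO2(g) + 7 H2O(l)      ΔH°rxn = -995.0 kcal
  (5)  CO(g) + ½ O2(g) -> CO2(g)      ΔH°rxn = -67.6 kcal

ΔH°rxn = 17.7 kcal

(1) × 3/2 (scale by 3/2 for the 3/2 C3H6O(l)): (3/2)·(-427.8) = -641.7 kcal
(2): not needed (C3H6(g) appears nowhere else).
(3) as written (C7H8(l) already on the reactant side): -934.5 kcal
(4) reversed and × 3/2 (C6H14(l) must end up as a product; scale by 3/2 for the 3/2 C6H14(l)): (-3/2)·(-995.0) = +1492.5 kcal
(5) reversed and × 3/2 (CO(g) must end up as a product; ×3/2 to match 3/2 CO(g) in the target): (-3/2)·(-67.6) = +101.4 kcal
By Hess's law, ΔH°rxn = (-641.7) + (-934.5) + (+1492.5) + (+101.4) = 17.7 kcal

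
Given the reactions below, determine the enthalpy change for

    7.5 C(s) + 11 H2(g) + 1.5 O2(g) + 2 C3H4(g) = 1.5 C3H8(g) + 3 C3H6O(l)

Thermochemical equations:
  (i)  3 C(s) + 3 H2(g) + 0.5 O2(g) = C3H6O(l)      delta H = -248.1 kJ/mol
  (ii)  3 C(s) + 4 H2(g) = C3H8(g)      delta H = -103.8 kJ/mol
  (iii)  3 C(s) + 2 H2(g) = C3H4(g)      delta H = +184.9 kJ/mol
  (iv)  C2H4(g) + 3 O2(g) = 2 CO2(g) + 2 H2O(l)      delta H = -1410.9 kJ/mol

(i) × 3 (scale by 3 for the 3 C3H6O(l)): (3)·(-248.1) = -744.3 kJ/mol
(ii) × 3/2 (scale by 3/2 for the 3/2 C3H8(g)): (3/2)·(-103.8) = -155.7 kJ/mol
(iii) reversed and × 2 (C3H4(g) must end up as a reactant; ×2 to match 2 C3H4(g) in the target): (-2)·(+184.9) = -369.8 kJ/mol
(iv): not needed (CO2(g) appears nowhere else).
Summing the manipulated equations, delta H = (-744.3) + (-155.7) + (-369.8) = -1269.8 kJ/mol

delta H = -1269.8 kJ/mol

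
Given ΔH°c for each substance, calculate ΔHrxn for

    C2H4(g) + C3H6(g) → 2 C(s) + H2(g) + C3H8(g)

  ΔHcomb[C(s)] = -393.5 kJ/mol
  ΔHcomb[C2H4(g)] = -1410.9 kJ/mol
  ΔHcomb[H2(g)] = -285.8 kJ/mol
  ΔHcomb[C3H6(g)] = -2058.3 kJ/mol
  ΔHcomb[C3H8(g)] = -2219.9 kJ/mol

ΔHrxn = -176.5 kJ/mol

Using ΔH = Σ nΔHc°(reactants) − Σ nΔHc°(products):
= [1·(-1410.9) + 1·(-2058.3)] − [2·(-393.5) + 1·(-285.8) + 1·(-2219.9)]
= -176.5 kJ/mol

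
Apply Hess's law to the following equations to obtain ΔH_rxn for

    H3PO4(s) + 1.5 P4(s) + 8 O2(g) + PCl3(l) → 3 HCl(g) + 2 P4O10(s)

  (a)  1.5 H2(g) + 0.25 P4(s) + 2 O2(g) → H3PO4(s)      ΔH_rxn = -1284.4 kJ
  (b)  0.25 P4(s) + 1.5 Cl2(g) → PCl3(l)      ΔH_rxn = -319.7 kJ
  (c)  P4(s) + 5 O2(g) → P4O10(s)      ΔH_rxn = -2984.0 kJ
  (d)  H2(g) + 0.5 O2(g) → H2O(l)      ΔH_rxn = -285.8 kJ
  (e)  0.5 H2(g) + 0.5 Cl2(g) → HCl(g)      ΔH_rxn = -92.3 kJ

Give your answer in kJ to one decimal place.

ΔH_rxn = -4640.8 kJ

(a) reversed: +1284.4 kJ
(b) reversed: +319.7 kJ
(c) × 2: (2)·(-2984.0) = -5968.0 kJ
(d): not needed.
(e) × 3: (3)·(-92.3) = -276.9 kJ
Summing the manipulated equations, ΔH_rxn = (-1)·(-1284.4) + (-1)·(-319.7) + (2)·(-2984.0) + (3)·(-92.3) = -4640.8 kJ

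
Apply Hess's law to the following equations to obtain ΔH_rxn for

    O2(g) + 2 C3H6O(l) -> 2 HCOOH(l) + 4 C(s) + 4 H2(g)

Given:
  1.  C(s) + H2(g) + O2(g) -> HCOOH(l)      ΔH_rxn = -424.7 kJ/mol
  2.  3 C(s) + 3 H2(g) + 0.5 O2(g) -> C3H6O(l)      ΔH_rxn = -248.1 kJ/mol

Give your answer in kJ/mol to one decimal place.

ΔH_rxn = -353.2 kJ/mol

eq. 1 × 2 (×2 to match 2 HCOOH(l) in the target): (2)·(-424.7) = -849.4 kJ/mol
eq. 2 reversed and × 2 (C3H6O(l) must end up as a reactant; ×2 to match 2 C3H6O(l) in the target): (-2)·(-248.1) = +496.2 kJ/mol
By Hess's law, ΔH_rxn = (2)·(-424.7) + (-2)·(-248.1) = -353.2 kJ/mol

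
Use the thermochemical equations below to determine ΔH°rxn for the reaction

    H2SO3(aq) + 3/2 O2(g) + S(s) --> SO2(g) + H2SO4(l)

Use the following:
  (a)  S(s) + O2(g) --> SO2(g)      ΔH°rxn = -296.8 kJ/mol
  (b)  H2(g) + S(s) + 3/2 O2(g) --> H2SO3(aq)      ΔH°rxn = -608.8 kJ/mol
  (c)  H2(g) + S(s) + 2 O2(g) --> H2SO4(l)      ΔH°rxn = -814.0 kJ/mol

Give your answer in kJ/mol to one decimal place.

(a) as written (SO2(g) already on the product side): -296.8 kJ/mol
(b) reversed (H2SO3(aq) must end up as a reactant): +608.8 kJ/mol
(c) as written (H2SO4(l) already on the product side): -814.0 kJ/mol
Since enthalpy is a state function, ΔH°rxn = (1)·(-296.8) + (-1)·(-608.8) + (1)·(-814.0) = -502.0 kJ/mol

ΔH°rxn = -502.0 kJ/mol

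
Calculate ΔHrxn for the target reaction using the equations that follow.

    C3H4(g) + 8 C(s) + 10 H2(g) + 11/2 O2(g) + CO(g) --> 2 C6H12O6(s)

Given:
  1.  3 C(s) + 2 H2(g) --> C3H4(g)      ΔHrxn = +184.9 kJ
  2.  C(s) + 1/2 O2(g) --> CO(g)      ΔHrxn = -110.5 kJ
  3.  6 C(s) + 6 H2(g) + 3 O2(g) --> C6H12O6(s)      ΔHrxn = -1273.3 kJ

ΔHrxn = -2621.0 kJ

eq. 1 reversed (reverse to put C3H4(g) on the reactant side): -184.9 kJ
eq. 2 reversed (reverse to put CO(g) on the reactant side): +110.5 kJ
eq. 3 × 2 (scale by 2 for the 2 C6H12O6(s)): (2)·(-1273.3) = -2546.6 kJ
ΔHrxn = (-184.9) + (+110.5) + (-2546.6) = -2621.0 kJ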